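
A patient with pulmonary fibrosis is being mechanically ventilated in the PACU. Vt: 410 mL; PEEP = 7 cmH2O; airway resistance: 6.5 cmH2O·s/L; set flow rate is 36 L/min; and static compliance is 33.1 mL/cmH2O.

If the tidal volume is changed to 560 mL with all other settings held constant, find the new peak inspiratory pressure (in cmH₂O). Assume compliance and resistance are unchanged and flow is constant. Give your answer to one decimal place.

Flow: 36 L/min ÷ 60 = 0.6 L/s.
PIP = Vt/C + R·V̇ + PEEP (constant-flow equation of motion).
Only the elastic term changes: ΔPIP = ΔVt / C = (560 − 410) / 33.1 = 4.532 cmH2O.
Original PIP = 410/33.1 + 6.5×0.6 + 7 = 23.287 cmH2O; new PIP = 23.287 + (4.532) = 27.819 cmH2O.

27.8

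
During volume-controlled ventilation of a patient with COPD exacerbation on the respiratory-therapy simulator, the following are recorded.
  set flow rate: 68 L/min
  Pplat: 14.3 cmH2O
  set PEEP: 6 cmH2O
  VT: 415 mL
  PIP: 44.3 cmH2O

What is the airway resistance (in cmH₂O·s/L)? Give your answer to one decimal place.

Flow: 68 L/min ÷ 60 = 1.1333 L/s.
Raw = (PIP − Pplat) / flow = (44.3 − 14.3) / 1.1333 = 30.0 / 1.1333 = 26.471 cmH2O·s/L.

26.5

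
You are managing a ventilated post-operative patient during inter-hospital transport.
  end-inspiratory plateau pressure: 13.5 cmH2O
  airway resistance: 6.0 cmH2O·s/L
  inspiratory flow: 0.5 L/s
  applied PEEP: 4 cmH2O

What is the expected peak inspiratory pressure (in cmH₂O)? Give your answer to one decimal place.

PIP = Pplat + Raw × flow = 13.5 + 6.0 × 0.5 = 13.5 + 3.0 = 16.5 cmH2O.

16.5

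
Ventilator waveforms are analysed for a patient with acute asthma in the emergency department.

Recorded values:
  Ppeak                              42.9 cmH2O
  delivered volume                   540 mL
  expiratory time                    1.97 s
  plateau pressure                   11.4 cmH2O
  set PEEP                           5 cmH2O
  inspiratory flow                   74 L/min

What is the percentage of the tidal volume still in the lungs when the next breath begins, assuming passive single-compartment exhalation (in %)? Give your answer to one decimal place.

40.1

Flow: 74 L/min ÷ 60 = 1.2333 L/s.
R = (PIP − Pplat)/V̇ = (42.9 − 11.4) / 1.2333 = 31.5/1.2333 = 25.541 cmH2O·s/L.
C = Vt/(Pplat − PEEP) = 540.0 / (11.4 − 5) = 540.0/6.4 = 84.375 mL/cmH2O.
τ = R × C = 25.541 × 0.08438 L/cmH2O = 2.155 s.
Fraction remaining at end-expiration = e^(−Te/τ) = e^(−1.97/2.155) = 0.4009 → 40.09%.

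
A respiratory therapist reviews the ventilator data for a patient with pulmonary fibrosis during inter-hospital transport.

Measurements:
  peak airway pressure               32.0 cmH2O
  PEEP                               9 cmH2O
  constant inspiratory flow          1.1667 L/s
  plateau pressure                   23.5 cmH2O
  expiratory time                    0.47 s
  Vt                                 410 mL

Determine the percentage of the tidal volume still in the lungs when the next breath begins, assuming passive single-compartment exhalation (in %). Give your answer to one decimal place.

10.2

R = (PIP − Pplat)/V̇ = (32.0 − 23.5) / 1.1667 = 8.5/1.1667 = 7.286 cmH2O·s/L.
C = Vt/(Pplat − PEEP) = 410.0 / (23.5 − 9) = 410.0/14.5 = 28.276 mL/cmH2O.
τ = R × C = 7.286 × 0.02828 L/cmH2O = 0.206 s.
Fraction remaining at end-expiration = e^(−Te/τ) = e^(−0.47/0.206) = 0.1021 → 10.21%.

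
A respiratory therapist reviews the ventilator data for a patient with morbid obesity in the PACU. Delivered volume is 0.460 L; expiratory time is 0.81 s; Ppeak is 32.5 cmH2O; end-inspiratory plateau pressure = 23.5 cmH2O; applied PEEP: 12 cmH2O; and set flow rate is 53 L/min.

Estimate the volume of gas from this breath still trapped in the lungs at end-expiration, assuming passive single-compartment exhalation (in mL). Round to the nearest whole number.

63

Flow: 53 L/min ÷ 60 = 0.8833 L/s.
R = (PIP − Pplat)/V̇ = (32.5 − 23.5) / 0.8833 = 9.0/0.8833 = 10.189 cmH2O·s/L.
C = Vt/(Pplat − PEEP) = 460.0 / (23.5 − 12) = 460.0/11.5 = 40.0 mL/cmH2O.
τ = R × C = 10.189 × 0.04 L/cmH2O = 0.4076 s.
Fraction remaining = e^(−Te/τ) = e^(−0.81/0.4076) = 0.1371.
Trapped volume = 460.0 × 0.1371 = 63.066 mL.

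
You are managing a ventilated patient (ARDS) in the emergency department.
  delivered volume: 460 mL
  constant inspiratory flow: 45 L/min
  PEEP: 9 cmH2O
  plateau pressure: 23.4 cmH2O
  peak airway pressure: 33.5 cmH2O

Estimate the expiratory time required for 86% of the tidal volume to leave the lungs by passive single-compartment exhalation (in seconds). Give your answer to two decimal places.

Flow: 45 L/min ÷ 60 = 0.75 L/s.
R = (PIP − Pplat)/V̇ = (33.5 − 23.4) / 0.75 = 10.1/0.75 = 13.467 cmH2O·s/L.
C = Vt/(Pplat − PEEP) = 460.0 / (23.4 − 9) = 460.0/14.4 = 31.944 mL/cmH2O.
τ = R × C = 13.467 × 0.03194 L/cmH2O = 0.4301 s.
t = −τ·ln(1 − 0.86) = −0.4301·ln(0.14) = 0.8456 s.

0.85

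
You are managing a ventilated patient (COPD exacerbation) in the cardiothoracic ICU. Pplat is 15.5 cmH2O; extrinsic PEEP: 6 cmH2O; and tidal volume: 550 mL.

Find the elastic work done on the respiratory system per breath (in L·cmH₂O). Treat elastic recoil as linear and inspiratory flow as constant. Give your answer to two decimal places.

2.61

Elastic work ≈ ½ × (Pplat − PEEP) × Vt = 0.5 × (15.5 − 6) × 0.550 L = 0.5 × 9.5 × 0.550 = 2.613 L·cmH2O.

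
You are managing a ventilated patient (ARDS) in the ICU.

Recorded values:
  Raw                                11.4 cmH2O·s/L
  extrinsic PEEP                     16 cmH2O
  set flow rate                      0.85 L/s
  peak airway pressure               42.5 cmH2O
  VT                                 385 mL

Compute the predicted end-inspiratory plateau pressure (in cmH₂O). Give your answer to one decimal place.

32.8

Pplat = PIP − Raw × flow = 42.5 − 11.4 × 0.85 = 42.5 − 9.69 = 32.81 cmH2O.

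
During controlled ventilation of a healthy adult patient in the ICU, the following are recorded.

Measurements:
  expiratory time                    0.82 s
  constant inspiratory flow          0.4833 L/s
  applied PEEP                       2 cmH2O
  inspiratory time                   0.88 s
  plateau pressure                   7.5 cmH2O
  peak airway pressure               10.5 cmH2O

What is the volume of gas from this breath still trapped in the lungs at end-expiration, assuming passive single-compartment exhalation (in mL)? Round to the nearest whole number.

Vt = flow × Ti = 0.4833 L/s × 0.88 s × 1000 mL/L = 425.3 mL.
R = (PIP − Pplat)/V̇ = (10.5 − 7.5) / 0.4833 = 3.0/0.4833 = 6.207 cmH2O·s/L.
C = Vt/(Pplat − PEEP) = 425.3 / (7.5 − 2) = 425.3/5.5 = 77.327 mL/cmH2O.
τ = R × C = 6.207 × 0.07733 L/cmH2O = 0.48 s.
Fraction remaining = e^(−Te/τ) = e^(−0.82/0.48) = 0.1812.
Trapped volume = 425.3 × 0.1812 = 77.064 mL.

77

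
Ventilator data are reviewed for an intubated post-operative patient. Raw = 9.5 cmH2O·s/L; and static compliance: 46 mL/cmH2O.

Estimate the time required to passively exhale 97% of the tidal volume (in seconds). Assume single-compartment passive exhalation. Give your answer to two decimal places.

1.53

τ = R × C = 9.5 × 46 mL/cmH2O = 9.5 × 0.046 L/cmH2O = 0.437 s.
Exhaled fraction f = 1 − e^(−t/τ) → t = −τ·ln(1 − f) = −0.437·ln(0.03) = 1.532 s.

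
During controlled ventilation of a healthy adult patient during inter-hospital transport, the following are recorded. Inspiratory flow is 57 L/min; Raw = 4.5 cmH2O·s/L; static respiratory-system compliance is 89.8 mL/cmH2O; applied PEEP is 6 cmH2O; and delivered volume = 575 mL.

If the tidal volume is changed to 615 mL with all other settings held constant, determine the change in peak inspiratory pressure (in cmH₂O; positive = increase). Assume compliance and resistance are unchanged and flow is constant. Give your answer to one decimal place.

0.4

PIP = Vt/C + R·V̇ + PEEP (constant-flow equation of motion).
Only the elastic term changes: ΔPIP = ΔVt / C = (615 − 575) / 89.8 = 0.4454 cmH2O.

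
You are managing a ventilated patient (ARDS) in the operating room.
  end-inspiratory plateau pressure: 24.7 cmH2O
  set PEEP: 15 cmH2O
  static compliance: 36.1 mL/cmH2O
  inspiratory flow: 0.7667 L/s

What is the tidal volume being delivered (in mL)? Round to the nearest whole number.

350

Vt = Cstat × (Pplat − PEEP) = 36.1 × (24.7 − 15) = 36.1 × 9.7 = 350.17 mL.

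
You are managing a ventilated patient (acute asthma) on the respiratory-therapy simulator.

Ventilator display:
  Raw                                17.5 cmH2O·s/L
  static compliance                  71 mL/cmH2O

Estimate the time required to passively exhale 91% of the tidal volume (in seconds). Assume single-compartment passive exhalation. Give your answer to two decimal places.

2.99

τ = R × C = 17.5 × 71 mL/cmH2O = 17.5 × 0.071 L/cmH2O = 1.243 s.
Exhaled fraction f = 1 − e^(−t/τ) → t = −τ·ln(1 − f) = −1.243·ln(0.09) = 2.993 s.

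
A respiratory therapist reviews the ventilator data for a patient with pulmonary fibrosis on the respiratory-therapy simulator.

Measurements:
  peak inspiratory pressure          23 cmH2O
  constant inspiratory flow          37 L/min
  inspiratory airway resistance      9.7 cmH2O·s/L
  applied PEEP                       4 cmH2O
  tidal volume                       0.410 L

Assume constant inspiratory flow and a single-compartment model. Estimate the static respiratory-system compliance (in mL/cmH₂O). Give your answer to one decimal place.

31.5

Flow: 37 L/min ÷ 60 = 0.6167 L/s.
Equation of motion (constant flow): PIP = Vt/C + R·V̇ + PEEP.
Vt/C = PIP − R·V̇ − PEEP = 23 − 9.7×0.6167 − 4 = 23 − 5.982 − 4 = 13.018 cmH2O.
C = Vt / 13.018 = 410 / 13.018 = 31.495 mL/cmH2O.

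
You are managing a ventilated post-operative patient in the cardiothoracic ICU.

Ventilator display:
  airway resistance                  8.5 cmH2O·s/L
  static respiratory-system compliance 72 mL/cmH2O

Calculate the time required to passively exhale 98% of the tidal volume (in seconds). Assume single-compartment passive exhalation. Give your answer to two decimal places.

τ = R × C = 8.5 × 72 mL/cmH2O = 8.5 × 0.072 L/cmH2O = 0.612 s.
Exhaled fraction f = 1 − e^(−t/τ) → t = −τ·ln(1 − f) = −0.612·ln(0.02) = 2.394 s.

2.39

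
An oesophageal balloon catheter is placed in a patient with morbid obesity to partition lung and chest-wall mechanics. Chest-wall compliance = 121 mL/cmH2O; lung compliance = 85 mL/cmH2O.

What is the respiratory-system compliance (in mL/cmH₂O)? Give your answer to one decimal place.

Lung and chest wall are elastances in series: 1/Crs = 1/CL + 1/Ccw.
1/Crs = 1/85 + 1/121 = 0.02003.
Crs = 49.925 mL/cmH2O.

49.9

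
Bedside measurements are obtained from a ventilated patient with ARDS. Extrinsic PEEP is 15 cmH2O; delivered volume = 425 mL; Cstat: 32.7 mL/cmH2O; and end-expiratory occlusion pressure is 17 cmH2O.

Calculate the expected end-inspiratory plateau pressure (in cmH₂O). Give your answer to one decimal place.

30.0

End-expiratory occlusion gives total PEEP = 17 cmH2O (intrinsic PEEP = 17 − 15 = 2). Use total PEEP for the elastic gradient.
Pplat = PEEPtotal + Vt / Cstat = 17 + 425 / 32.7 = 17 + 12.997 = 29.997 cmH2O.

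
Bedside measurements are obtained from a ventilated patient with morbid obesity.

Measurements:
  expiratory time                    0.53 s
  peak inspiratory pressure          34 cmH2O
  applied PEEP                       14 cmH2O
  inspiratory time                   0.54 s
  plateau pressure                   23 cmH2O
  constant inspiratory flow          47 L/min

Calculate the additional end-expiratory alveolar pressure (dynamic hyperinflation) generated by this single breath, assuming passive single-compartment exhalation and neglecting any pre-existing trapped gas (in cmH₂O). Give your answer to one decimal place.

Flow: 47 L/min ÷ 60 = 0.7833 L/s.
Vt = flow × Ti = 0.7833 L/s × 0.54 s × 1000 mL/L = 422.98 mL.
R = (PIP − Pplat)/V̇ = (34 − 23) / 0.7833 = 11.0/0.7833 = 14.043 cmH2O·s/L.
C = Vt/(Pplat − PEEP) = 422.98 / (23 − 14) = 422.98/9.0 = 46.998 mL/cmH2O.
τ = R × C = 14.043 × 0.047 L/cmH2O = 0.66 s.
Fraction remaining = e^(−Te/τ) = e^(−0.53/0.66) = 0.448; trapped volume = 422.98 × 0.448 = 189.5 mL.
Additional alveolar pressure from trapping ≈ V_trapped / C = 189.5 / 46.998 = 4.032 cmH2O.

4.0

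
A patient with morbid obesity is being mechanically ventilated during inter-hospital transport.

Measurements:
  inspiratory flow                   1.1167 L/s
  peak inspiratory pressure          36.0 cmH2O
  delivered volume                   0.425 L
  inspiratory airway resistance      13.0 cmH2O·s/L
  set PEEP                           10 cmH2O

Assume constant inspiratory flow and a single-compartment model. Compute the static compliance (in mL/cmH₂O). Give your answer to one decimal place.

37.0

Equation of motion (constant flow): PIP = Vt/C + R·V̇ + PEEP.
Vt/C = PIP − R·V̇ − PEEP = 36.0 − 13.0×1.1167 − 10 = 36.0 − 14.517 − 10 = 11.483 cmH2O.
C = Vt / 11.483 = 425 / 11.483 = 37.011 mL/cmH2O.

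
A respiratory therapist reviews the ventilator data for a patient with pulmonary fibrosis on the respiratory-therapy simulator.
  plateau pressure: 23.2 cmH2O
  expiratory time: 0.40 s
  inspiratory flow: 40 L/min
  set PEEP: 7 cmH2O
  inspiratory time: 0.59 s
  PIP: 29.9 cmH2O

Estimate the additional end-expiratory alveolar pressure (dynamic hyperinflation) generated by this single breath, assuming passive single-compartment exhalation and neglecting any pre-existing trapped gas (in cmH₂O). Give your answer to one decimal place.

3.1

Flow: 40 L/min ÷ 60 = 0.6667 L/s.
Vt = flow × Ti = 0.6667 L/s × 0.59 s × 1000 mL/L = 393.35 mL.
R = (PIP − Pplat)/V̇ = (29.9 − 23.2) / 0.6667 = 6.7/0.6667 = 10.049 cmH2O·s/L.
C = Vt/(Pplat − PEEP) = 393.35 / (23.2 − 7) = 393.35/16.2 = 24.281 mL/cmH2O.
τ = R × C = 10.049 × 0.02428 L/cmH2O = 0.244 s.
Fraction remaining = e^(−Te/τ) = e^(−0.40/0.244) = 0.1941; trapped volume = 393.35 × 0.1941 = 76.349 mL.
Additional alveolar pressure from trapping ≈ V_trapped / C = 76.349 / 24.281 = 3.144 cmH2O.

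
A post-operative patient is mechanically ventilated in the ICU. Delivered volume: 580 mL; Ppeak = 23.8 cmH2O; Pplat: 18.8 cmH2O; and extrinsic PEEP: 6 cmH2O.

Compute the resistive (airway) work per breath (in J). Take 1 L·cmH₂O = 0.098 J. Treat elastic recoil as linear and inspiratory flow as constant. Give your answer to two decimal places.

With constant inspiratory flow the resistive pressure is constant at PIP − Pplat = 23.8 − 18.8 = 5.0 cmH2O, so resistive work = 5.0 × 0.580 = 2.9 L·cmH2O.
× 0.098 J/(L·cmH2O) → 0.2842 J.

0.28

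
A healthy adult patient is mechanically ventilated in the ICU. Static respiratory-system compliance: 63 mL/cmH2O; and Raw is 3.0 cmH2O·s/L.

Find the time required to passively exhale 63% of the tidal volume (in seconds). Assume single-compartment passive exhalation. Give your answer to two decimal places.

0.19

τ = R × C = 3.0 × 63 mL/cmH2O = 3.0 × 0.063 L/cmH2O = 0.189 s.
Exhaled fraction f = 1 − e^(−t/τ) → t = −τ·ln(1 − f) = −0.189·ln(0.37) = 0.1879 s.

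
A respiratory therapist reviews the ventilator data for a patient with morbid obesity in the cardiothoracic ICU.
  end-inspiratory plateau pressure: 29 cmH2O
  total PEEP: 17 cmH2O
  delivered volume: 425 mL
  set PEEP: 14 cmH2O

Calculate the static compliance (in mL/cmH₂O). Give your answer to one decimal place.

35.4

End-expiratory occlusion gives total PEEP = 17 cmH2O (intrinsic PEEP = 17 − 14 = 3). Use total PEEP for the elastic gradient.
Cstat = Vt / (Pplat − PEEPtotal) = 425 / (29 − 17) = 425 / 12.0 = 35.417 mL/cmH2O.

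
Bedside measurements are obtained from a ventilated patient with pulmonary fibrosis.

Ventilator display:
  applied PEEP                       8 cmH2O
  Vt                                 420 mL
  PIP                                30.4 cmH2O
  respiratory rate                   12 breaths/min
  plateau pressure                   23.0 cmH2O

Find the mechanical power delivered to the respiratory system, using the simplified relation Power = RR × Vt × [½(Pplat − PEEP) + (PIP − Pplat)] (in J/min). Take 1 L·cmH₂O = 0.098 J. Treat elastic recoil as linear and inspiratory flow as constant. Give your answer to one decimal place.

Per-breath work = Vt × [½(Pplat−PEEP) + (PIP−Pplat)] = 0.420 × [0.5×15.0 + 7.4] = 0.420 × 14.9 = 6.258 L·cmH2O.
Power = 12 × 6.258 = 75.096 L·cmH2O/min.
× 0.098 J/(L·cmH2O) → 7.359 J/min.

7.4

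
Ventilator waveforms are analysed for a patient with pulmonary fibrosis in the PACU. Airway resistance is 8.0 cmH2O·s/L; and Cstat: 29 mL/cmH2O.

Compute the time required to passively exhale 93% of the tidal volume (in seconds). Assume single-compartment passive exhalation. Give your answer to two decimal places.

0.62

τ = R × C = 8.0 × 29 mL/cmH2O = 8.0 × 0.029 L/cmH2O = 0.232 s.
Exhaled fraction f = 1 − e^(−t/τ) → t = −τ·ln(1 − f) = −0.232·ln(0.07) = 0.6169 s.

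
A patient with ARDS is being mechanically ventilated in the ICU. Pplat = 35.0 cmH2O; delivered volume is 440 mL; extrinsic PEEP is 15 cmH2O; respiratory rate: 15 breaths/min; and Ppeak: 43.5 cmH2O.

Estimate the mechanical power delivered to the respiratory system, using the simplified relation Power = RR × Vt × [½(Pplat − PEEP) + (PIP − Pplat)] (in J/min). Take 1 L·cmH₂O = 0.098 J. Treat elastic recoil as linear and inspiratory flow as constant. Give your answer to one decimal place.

Per-breath work = Vt × [½(Pplat−PEEP) + (PIP−Pplat)] = 0.440 × [0.5×20.0 + 8.5] = 0.440 × 18.5 = 8.14 L·cmH2O.
Power = 15 × 8.14 = 122.1 L·cmH2O/min.
× 0.098 J/(L·cmH2O) → 11.966 J/min.

12.0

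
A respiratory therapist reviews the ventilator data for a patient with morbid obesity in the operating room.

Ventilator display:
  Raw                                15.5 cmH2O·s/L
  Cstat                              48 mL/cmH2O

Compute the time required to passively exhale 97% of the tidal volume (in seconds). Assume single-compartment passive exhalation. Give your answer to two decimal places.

2.61

τ = R × C = 15.5 × 48 mL/cmH2O = 15.5 × 0.048 L/cmH2O = 0.744 s.
Exhaled fraction f = 1 − e^(−t/τ) → t = −τ·ln(1 − f) = −0.744·ln(0.03) = 2.609 s.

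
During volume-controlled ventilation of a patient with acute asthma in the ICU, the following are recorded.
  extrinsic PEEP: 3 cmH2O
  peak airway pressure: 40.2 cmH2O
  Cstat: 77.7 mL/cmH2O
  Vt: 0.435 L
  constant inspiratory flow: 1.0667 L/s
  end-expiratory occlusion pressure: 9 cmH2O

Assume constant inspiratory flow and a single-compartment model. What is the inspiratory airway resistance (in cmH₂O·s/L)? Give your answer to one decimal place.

24.0

Total PEEP = 9 cmH2O (set 3 + intrinsic 6); this is the baseline alveolar pressure.
Equation of motion (constant flow): PIP = Vt/C + R·V̇ + PEEP.
R·V̇ = PIP − Vt/C − PEEP = 40.2 − 435/77.7 − 9 = 40.2 − 5.598 − 9 = 25.602 cmH2O.
R = 25.602 / 1.0667 = 24.001 cmH2O·s/L.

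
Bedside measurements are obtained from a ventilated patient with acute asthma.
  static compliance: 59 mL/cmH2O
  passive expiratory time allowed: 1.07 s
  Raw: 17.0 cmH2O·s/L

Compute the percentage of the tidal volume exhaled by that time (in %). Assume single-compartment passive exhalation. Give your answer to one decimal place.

τ = R × C = 17.0 × 59 mL/cmH2O = 17.0 × 0.059 L/cmH2O = 1.003 s.
Passive exhalation: V(t)/V₀ = e^(−t/τ) = e^(−1.07/1.003) = 0.3441.
Fraction exhaled = 1 − 0.3441 = 0.6559 → 65.59%.

65.6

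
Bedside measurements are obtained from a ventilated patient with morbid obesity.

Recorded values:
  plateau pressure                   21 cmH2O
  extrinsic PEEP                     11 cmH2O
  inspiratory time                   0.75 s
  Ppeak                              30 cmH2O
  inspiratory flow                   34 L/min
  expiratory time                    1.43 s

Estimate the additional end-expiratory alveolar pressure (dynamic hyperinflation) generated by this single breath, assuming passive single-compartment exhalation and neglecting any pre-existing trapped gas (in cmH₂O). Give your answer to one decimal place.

Flow: 34 L/min ÷ 60 = 0.5667 L/s.
Vt = flow × Ti = 0.5667 L/s × 0.75 s × 1000 mL/L = 425.03 mL.
R = (PIP − Pplat)/V̇ = (30 − 21) / 0.5667 = 9.0/0.5667 = 15.881 cmH2O·s/L.
C = Vt/(Pplat − PEEP) = 425.03 / (21 − 11) = 425.03/10.0 = 42.503 mL/cmH2O.
τ = R × C = 15.881 × 0.0425 L/cmH2O = 0.6749 s.
Fraction remaining = e^(−Te/τ) = e^(−1.43/0.6749) = 0.1202; trapped volume = 425.03 × 0.1202 = 51.089 mL.
Additional alveolar pressure from trapping ≈ V_trapped / C = 51.089 / 42.503 = 1.202 cmH2O.

1.2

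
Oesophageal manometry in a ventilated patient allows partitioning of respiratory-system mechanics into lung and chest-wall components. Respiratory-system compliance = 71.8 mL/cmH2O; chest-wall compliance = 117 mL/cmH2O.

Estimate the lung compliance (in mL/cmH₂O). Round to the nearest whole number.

186

1/CL = 1/Crs − 1/Ccw.
1/CL = 1/71.8 − 1/117 = 0.005381.
CL = 185.84 mL/cmH2O.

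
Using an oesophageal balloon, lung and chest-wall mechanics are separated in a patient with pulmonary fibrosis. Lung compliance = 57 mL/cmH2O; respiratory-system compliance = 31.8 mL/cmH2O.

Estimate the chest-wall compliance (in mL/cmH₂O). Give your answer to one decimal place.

71.9

1/Ccw = 1/Crs − 1/CL.
1/Ccw = 1/31.8 − 1/57 = 0.0139.
Ccw = 71.942 mL/cmH2O.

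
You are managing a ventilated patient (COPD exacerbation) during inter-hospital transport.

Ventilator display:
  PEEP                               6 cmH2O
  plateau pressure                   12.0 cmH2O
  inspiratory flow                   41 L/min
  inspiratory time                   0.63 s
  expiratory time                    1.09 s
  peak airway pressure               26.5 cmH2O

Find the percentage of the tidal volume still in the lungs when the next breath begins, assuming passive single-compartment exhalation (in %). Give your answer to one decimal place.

Flow: 41 L/min ÷ 60 = 0.6833 L/s.
Vt = flow × Ti = 0.6833 L/s × 0.63 s × 1000 mL/L = 430.48 mL.
R = (PIP − Pplat)/V̇ = (26.5 − 12.0) / 0.6833 = 14.5/0.6833 = 21.221 cmH2O·s/L.
C = Vt/(Pplat − PEEP) = 430.48 / (12.0 − 6) = 430.48/6.0 = 71.747 mL/cmH2O.
τ = R × C = 21.221 × 0.07175 L/cmH2O = 1.523 s.
Fraction remaining at end-expiration = e^(−Te/τ) = e^(−1.09/1.523) = 0.4889 → 48.89%.

48.9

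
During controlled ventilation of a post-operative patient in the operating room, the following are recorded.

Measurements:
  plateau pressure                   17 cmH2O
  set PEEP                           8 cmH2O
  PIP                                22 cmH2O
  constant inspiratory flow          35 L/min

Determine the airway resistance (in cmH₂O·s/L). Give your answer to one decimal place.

Flow: 35 L/min ÷ 60 = 0.5833 L/s.
Raw = (PIP − Pplat) / flow = (22 − 17) / 0.5833 = 5.0 / 0.5833 = 8.572 cmH2O·s/L.

8.6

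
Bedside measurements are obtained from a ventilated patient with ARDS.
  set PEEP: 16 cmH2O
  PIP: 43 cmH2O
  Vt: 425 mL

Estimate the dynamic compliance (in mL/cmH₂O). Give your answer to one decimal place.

15.7

Dynamic compliance = Vt / (PIP − PEEP) = 425 / (43 − 16) = 425 / 27.0 = 15.741 mL/cmH2O.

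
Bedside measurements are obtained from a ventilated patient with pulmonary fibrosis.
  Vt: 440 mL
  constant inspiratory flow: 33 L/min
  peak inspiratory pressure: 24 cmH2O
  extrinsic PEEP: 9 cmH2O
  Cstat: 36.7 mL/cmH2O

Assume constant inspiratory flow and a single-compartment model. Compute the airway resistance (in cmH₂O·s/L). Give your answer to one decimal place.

Flow: 33 L/min ÷ 60 = 0.55 L/s.
Equation of motion (constant flow): PIP = Vt/C + R·V̇ + PEEP.
R·V̇ = PIP − Vt/C − PEEP = 24 − 440/36.7 − 9 = 24 − 11.989 − 9 = 3.011 cmH2O.
R = 3.011 / 0.55 = 5.475 cmH2O·s/L.

5.5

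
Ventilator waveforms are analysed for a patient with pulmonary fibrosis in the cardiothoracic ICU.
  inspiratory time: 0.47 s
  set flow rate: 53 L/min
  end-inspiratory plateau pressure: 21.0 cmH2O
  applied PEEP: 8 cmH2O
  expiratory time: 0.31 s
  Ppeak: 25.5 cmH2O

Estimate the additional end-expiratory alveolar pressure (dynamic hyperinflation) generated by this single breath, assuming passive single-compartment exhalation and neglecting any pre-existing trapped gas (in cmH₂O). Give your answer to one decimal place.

Flow: 53 L/min ÷ 60 = 0.8833 L/s.
Vt = flow × Ti = 0.8833 L/s × 0.47 s × 1000 mL/L = 415.15 mL.
R = (PIP − Pplat)/V̇ = (25.5 − 21.0) / 0.8833 = 4.5/0.8833 = 5.095 cmH2O·s/L.
C = Vt/(Pplat − PEEP) = 415.15 / (21.0 − 8) = 415.15/13.0 = 31.935 mL/cmH2O.
τ = R × C = 5.095 × 0.03194 L/cmH2O = 0.1627 s.
Fraction remaining = e^(−Te/τ) = e^(−0.31/0.1627) = 0.1488; trapped volume = 415.15 × 0.1488 = 61.774 mL.
Additional alveolar pressure from trapping ≈ V_trapped / C = 61.774 / 31.935 = 1.934 cmH2O.

1.9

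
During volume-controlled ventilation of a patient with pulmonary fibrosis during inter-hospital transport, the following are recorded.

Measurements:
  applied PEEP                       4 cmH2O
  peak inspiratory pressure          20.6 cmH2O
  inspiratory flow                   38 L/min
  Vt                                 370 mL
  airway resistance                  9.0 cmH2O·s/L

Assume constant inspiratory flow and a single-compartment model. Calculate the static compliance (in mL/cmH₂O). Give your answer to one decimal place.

Flow: 38 L/min ÷ 60 = 0.6333 L/s.
Equation of motion (constant flow): PIP = Vt/C + R·V̇ + PEEP.
Vt/C = PIP − R·V̇ − PEEP = 20.6 − 9.0×0.6333 − 4 = 20.6 − 5.7 − 4 = 10.9 cmH2O.
C = Vt / 10.9 = 370 / 10.9 = 33.945 mL/cmH2O.

33.9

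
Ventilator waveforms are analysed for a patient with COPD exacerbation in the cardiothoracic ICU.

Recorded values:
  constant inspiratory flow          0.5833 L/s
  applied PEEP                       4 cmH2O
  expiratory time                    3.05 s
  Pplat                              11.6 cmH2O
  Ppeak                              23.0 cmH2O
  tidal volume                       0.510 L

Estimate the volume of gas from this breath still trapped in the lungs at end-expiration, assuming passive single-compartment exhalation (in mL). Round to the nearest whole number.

50

R = (PIP − Pplat)/V̇ = (23.0 − 11.6) / 0.5833 = 11.4/0.5833 = 19.544 cmH2O·s/L.
C = Vt/(Pplat − PEEP) = 510.0 / (11.6 − 4) = 510.0/7.6 = 67.105 mL/cmH2O.
τ = R × C = 19.544 × 0.06711 L/cmH2O = 1.312 s.
Fraction remaining = e^(−Te/τ) = e^(−3.05/1.312) = 0.09781.
Trapped volume = 510.0 × 0.09781 = 49.883 mL.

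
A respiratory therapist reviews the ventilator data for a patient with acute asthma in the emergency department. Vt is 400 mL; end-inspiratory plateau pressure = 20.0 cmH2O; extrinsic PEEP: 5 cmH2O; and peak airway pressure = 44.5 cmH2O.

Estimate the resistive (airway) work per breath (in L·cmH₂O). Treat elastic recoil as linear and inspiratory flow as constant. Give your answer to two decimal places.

With constant inspiratory flow the resistive pressure is constant at PIP − Pplat = 44.5 − 20.0 = 24.5 cmH2O, so resistive work = 24.5 × 0.400 = 9.8 L·cmH2O.

9.80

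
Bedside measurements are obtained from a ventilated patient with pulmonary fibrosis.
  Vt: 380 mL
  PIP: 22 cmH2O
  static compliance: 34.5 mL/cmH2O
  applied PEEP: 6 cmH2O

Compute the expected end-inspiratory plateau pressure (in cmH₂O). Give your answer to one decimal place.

17.0

Pplat = PEEP + Vt / Cstat = 6 + 380 / 34.5 = 6 + 11.014 = 17.014 cmH2O.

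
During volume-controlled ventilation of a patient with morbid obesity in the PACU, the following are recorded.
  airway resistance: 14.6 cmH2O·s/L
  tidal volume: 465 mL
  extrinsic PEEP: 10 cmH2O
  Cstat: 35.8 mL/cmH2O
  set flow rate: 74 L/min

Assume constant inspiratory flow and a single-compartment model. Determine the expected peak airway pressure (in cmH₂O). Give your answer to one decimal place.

Flow: 74 L/min ÷ 60 = 1.2333 L/s.
Equation of motion (constant flow): PIP = Vt/C + R·V̇ + PEEP.
PIP = 465/35.8 + 14.6×1.2333 + 10 = 12.989 + 18.006 + 10 = 40.995 cmH2O.

41.0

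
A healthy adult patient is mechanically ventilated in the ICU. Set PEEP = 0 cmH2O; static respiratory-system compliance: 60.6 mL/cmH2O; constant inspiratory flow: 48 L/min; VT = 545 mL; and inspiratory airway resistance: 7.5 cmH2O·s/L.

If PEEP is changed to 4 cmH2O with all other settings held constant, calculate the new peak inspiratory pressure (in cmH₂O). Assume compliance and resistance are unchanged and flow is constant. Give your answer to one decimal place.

Flow: 48 L/min ÷ 60 = 0.8 L/s.
PIP = Vt/C + R·V̇ + PEEP (constant-flow equation of motion).
Only the baseline term changes: ΔPIP = ΔPEEP = 4 − 0 = 4.0 cmH2O.
Original PIP = 545/60.6 + 7.5×0.8 + 0 = 14.993 cmH2O; new PIP = 14.993 + (4.0) = 18.993 cmH2O.

19.0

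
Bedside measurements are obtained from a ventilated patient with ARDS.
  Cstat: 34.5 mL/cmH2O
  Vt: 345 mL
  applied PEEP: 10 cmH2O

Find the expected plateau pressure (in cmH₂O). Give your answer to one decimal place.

20.0

Pplat = PEEP + Vt / Cstat = 10 + 345 / 34.5 = 10 + 10.0 = 20.0 cmH2O.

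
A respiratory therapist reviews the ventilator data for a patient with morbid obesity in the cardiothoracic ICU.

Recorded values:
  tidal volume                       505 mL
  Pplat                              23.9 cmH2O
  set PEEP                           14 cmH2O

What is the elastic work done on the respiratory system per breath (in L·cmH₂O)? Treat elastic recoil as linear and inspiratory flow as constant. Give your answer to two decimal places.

Elastic work ≈ ½ × (Pplat − PEEP) × Vt = 0.5 × (23.9 − 14) × 0.505 L = 0.5 × 9.9 × 0.505 = 2.5 L·cmH2O.

2.50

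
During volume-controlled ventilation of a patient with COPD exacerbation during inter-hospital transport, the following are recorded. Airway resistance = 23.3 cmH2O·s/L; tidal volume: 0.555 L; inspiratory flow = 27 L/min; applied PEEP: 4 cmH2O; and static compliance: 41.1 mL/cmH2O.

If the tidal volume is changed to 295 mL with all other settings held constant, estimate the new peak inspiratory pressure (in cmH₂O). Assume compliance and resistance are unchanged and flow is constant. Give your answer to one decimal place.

Flow: 27 L/min ÷ 60 = 0.45 L/s.
PIP = Vt/C + R·V̇ + PEEP (constant-flow equation of motion).
Only the elastic term changes: ΔPIP = ΔVt / C = (295 − 555) / 41.1 = -6.326 cmH2O.
Original PIP = 555/41.1 + 23.3×0.45 + 4 = 27.989 cmH2O; new PIP = 27.989 + (-6.326) = 21.663 cmH2O.

21.7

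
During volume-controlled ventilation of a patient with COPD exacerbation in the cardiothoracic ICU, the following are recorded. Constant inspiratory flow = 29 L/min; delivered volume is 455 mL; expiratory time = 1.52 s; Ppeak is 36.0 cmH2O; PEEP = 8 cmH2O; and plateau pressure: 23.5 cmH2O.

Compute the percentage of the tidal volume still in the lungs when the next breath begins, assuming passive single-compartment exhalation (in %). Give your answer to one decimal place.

13.5

Flow: 29 L/min ÷ 60 = 0.4833 L/s.
R = (PIP − Pplat)/V̇ = (36.0 − 23.5) / 0.4833 = 12.5/0.4833 = 25.864 cmH2O·s/L.
C = Vt/(Pplat − PEEP) = 455.0 / (23.5 − 8) = 455.0/15.5 = 29.355 mL/cmH2O.
τ = R × C = 25.864 × 0.02936 L/cmH2O = 0.7594 s.
Fraction remaining at end-expiration = e^(−Te/τ) = e^(−1.52/0.7594) = 0.1351 → 13.51%.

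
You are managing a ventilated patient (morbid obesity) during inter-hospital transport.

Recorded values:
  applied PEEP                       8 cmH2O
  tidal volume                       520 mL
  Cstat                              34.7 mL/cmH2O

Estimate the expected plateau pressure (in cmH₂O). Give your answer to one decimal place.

Pplat = PEEP + Vt / Cstat = 8 + 520 / 34.7 = 8 + 14.986 = 22.986 cmH2O.

23.0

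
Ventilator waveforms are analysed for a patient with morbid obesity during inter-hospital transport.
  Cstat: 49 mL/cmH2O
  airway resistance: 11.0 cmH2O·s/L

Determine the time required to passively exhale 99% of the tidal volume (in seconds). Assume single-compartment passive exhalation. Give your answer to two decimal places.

2.48

τ = R × C = 11.0 × 49 mL/cmH2O = 11.0 × 0.049 L/cmH2O = 0.539 s.
Exhaled fraction f = 1 − e^(−t/τ) → t = −τ·ln(1 − f) = −0.539·ln(0.01) = 2.482 s.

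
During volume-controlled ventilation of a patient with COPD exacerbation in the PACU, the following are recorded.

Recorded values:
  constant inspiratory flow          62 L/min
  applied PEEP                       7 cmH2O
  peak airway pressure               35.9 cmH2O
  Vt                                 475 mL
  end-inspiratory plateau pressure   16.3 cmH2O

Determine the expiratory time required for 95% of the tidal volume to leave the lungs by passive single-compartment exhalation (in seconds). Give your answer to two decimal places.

2.90

Flow: 62 L/min ÷ 60 = 1.0333 L/s.
R = (PIP − Pplat)/V̇ = (35.9 − 16.3) / 1.0333 = 19.6/1.0333 = 18.968 cmH2O·s/L.
C = Vt/(Pplat − PEEP) = 475.0 / (16.3 − 7) = 475.0/9.3 = 51.075 mL/cmH2O.
τ = R × C = 18.968 × 0.05108 L/cmH2O = 0.9689 s.
t = −τ·ln(1 − 0.95) = −0.9689·ln(0.05) = 2.903 s.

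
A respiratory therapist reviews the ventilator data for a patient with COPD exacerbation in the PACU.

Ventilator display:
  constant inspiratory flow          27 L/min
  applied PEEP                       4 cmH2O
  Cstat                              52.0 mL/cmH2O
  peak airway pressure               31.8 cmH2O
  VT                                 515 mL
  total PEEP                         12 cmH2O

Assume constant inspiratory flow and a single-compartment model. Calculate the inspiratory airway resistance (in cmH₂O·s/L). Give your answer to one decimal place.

22.0

Flow: 27 L/min ÷ 60 = 0.45 L/s.
Total PEEP = 12 cmH2O (set 4 + intrinsic 8); this is the baseline alveolar pressure.
Equation of motion (constant flow): PIP = Vt/C + R·V̇ + PEEP.
R·V̇ = PIP − Vt/C − PEEP = 31.8 − 515/52.0 − 12 = 31.8 − 9.904 − 12 = 9.896 cmH2O.
R = 9.896 / 0.45 = 21.991 cmH2O·s/L.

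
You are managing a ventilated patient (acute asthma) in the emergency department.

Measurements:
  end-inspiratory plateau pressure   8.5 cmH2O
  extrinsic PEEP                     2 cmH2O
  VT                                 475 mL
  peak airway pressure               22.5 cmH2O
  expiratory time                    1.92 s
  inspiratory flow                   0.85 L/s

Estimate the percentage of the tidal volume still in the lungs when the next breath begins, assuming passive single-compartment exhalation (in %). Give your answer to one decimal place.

20.3

R = (PIP − Pplat)/V̇ = (22.5 − 8.5) / 0.85 = 14.0/0.85 = 16.471 cmH2O·s/L.
C = Vt/(Pplat − PEEP) = 475.0 / (8.5 − 2) = 475.0/6.5 = 73.077 mL/cmH2O.
τ = R × C = 16.471 × 0.07308 L/cmH2O = 1.204 s.
Fraction remaining at end-expiration = e^(−Te/τ) = e^(−1.92/1.204) = 0.203 → 20.3%.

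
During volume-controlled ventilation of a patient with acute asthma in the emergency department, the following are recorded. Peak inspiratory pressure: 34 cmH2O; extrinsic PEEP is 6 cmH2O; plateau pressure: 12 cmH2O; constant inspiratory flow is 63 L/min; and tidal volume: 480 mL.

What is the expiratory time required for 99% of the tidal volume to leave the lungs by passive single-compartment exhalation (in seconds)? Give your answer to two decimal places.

Flow: 63 L/min ÷ 60 = 1.05 L/s.
R = (PIP − Pplat)/V̇ = (34 − 12) / 1.05 = 22.0/1.05 = 20.952 cmH2O·s/L.
C = Vt/(Pplat − PEEP) = 480.0 / (12 − 6) = 480.0/6.0 = 80.0 mL/cmH2O.
τ = R × C = 20.952 × 0.08 L/cmH2O = 1.676 s.
t = −τ·ln(1 − 0.99) = −1.676·ln(0.01) = 7.718 s.

7.72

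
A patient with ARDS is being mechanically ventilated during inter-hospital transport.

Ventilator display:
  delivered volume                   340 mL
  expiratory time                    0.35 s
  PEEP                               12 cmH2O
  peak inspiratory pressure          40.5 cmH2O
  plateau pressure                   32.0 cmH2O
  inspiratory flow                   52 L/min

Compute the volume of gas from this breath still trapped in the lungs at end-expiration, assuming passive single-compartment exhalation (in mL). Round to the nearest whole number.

Flow: 52 L/min ÷ 60 = 0.8667 L/s.
R = (PIP − Pplat)/V̇ = (40.5 − 32.0) / 0.8667 = 8.5/0.8667 = 9.807 cmH2O·s/L.
C = Vt/(Pplat − PEEP) = 340.0 / (32.0 − 12) = 340.0/20.0 = 17.0 mL/cmH2O.
τ = R × C = 9.807 × 0.017 L/cmH2O = 0.1667 s.
Fraction remaining = e^(−Te/τ) = e^(−0.35/0.1667) = 0.1225.
Trapped volume = 340.0 × 0.1225 = 41.65 mL.

42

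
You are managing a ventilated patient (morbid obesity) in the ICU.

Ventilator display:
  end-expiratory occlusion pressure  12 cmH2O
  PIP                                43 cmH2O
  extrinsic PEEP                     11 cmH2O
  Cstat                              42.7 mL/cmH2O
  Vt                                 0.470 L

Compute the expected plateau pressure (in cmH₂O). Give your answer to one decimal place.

23.0

End-expiratory occlusion gives total PEEP = 12 cmH2O (intrinsic PEEP = 12 − 11 = 1). Use total PEEP for the elastic gradient.
Pplat = PEEPtotal + Vt / Cstat = 12 + 470 / 42.7 = 12 + 11.007 = 23.007 cmH2O.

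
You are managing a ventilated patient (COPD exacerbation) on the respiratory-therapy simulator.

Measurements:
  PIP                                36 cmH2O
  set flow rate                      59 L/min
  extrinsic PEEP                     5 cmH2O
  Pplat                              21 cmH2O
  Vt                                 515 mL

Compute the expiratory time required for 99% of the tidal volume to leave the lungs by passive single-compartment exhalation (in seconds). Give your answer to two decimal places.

Flow: 59 L/min ÷ 60 = 0.9833 L/s.
R = (PIP − Pplat)/V̇ = (36 − 21) / 0.9833 = 15.0/0.9833 = 15.255 cmH2O·s/L.
C = Vt/(Pplat − PEEP) = 515.0 / (21 − 5) = 515.0/16.0 = 32.188 mL/cmH2O.
τ = R × C = 15.255 × 0.03219 L/cmH2O = 0.4911 s.
t = −τ·ln(1 − 0.99) = −0.4911·ln(0.01) = 2.262 s.

2.26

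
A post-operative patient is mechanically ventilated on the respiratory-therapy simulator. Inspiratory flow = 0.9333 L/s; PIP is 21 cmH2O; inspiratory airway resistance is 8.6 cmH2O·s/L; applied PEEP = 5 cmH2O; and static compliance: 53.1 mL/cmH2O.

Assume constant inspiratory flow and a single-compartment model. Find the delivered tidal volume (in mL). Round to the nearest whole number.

423

Equation of motion (constant flow): PIP = Vt/C + R·V̇ + PEEP.
Vt/C = PIP − R·V̇ − PEEP = 21 − 8.026 − 5 = 7.974 cmH2O.
Vt = C × 7.974 = 53.1 × 7.974 = 423.42 mL.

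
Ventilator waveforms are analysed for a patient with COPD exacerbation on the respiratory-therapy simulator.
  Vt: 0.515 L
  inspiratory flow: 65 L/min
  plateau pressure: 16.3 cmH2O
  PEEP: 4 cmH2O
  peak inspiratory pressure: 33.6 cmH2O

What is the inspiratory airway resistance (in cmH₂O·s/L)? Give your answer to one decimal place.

16.0

Flow: 65 L/min ÷ 60 = 1.0833 L/s.
Raw = (PIP − Pplat) / flow = (33.6 − 16.3) / 1.0833 = 17.3 / 1.0833 = 15.97 cmH2O·s/L.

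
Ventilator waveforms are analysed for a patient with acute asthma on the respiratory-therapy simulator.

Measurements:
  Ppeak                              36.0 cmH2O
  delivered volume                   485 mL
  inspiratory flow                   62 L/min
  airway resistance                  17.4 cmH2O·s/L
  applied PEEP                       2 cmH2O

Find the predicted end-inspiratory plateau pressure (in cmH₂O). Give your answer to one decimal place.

Flow: 62 L/min ÷ 60 = 1.0333 L/s.
Pplat = PIP − Raw × flow = 36.0 − 17.4 × 1.0333 = 36.0 − 17.979 = 18.021 cmH2O.

18.0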